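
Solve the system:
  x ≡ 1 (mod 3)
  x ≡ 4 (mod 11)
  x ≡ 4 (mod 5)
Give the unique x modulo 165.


Moduli 3, 11, 5 are pairwise coprime; by CRT there is a unique solution modulo M = 3 · 11 · 5 = 165.
Solve pairwise, accumulating the modulus:
  Start with x ≡ 1 (mod 3).
  Combine with x ≡ 4 (mod 11): since gcd(3, 11) = 1, we get a unique residue mod 33.
    Write x = 1 + 3·t and substitute into x ≡ 4 (mod 11): 3·t ≡ 4 − 1 = 3 (mod 11).
    The inverse of 3 mod 11 is 4 (since 3·4 = 12 = 1·11 + 1), so t ≡ 4·3 = 12 ≡ 1 (mod 11).
    Then x = 1 + 3·1 = 4, valid modulo lcm(3, 11) = 33: x ≡ 4 (mod 33).
  Combine with x ≡ 4 (mod 5): since gcd(33, 5) = 1, we get a unique residue mod 165.
    Write x = 4 + 33·t and substitute into x ≡ 4 (mod 5): 33·t ≡ 4 − 4 = 0 (mod 5).
    Reduce coefficients mod 5: 3·t ≡ 0 (mod 5).
    The inverse of 3 mod 5 is 2 (since 3·2 = 6 = 1·5 + 1), so t ≡ 2·0 = 0 ≡ 0 (mod 5).
    Then x = 4 + 33·0 = 4, valid modulo lcm(33, 5) = 165: x ≡ 4 (mod 165).
Verify: 4 mod 3 = 1 ✓, 4 mod 11 = 4 ✓, 4 mod 5 = 4 ✓.

x ≡ 4 (mod 165).


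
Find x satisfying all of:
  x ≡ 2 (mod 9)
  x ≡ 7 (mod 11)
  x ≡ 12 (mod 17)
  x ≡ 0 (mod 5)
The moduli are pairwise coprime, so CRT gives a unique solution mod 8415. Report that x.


Product of moduli M = 9 · 11 · 17 · 5 = 8415.
Merge one congruence at a time:
  Start: x ≡ 2 (mod 9).
  Combine with x ≡ 7 (mod 11); new modulus lcm = 99.
    Write x = 2 + 9·t and substitute into x ≡ 7 (mod 11): 9·t ≡ 7 − 2 = 5 (mod 11).
    The inverse of 9 mod 11 is 5 (since 9·5 = 45 = 4·11 + 1), so t ≡ 5·5 = 25 ≡ 3 (mod 11).
    Then x = 2 + 9·3 = 29, valid modulo lcm(9, 11) = 99: x ≡ 29 (mod 99).
  Combine with x ≡ 12 (mod 17); new modulus lcm = 1683.
    Write x = 29 + 99·t and substitute into x ≡ 12 (mod 17): 99·t ≡ 12 − 29 = -17 (mod 17).
    Reduce coefficients mod 17: 14·t ≡ 0 (mod 17).
    The inverse of 14 mod 17 is 11 (since 14·11 = 154 = 9·17 + 1), so t ≡ 11·0 = 0 ≡ 0 (mod 17).
    Then x = 29 + 99·0 = 29, valid modulo lcm(99, 17) = 1683: x ≡ 29 (mod 1683).
  Combine with x ≡ 0 (mod 5); new modulus lcm = 8415.
    Write x = 29 + 1683·t and substitute into x ≡ 0 (mod 5): 1683·t ≡ 0 − 29 = -29 (mod 5).
    Reduce coefficients mod 5: 3·t ≡ 1 (mod 5).
    The inverse of 3 mod 5 is 2 (since 3·2 = 6 = 1·5 + 1), so t ≡ 2·1 = 2 ≡ 2 (mod 5).
    Then x = 29 + 1683·2 = 3395, valid modulo lcm(1683, 5) = 8415: x ≡ 3395 (mod 8415).
Verify against each original: 3395 mod 9 = 2, 3395 mod 11 = 7, 3395 mod 17 = 12, 3395 mod 5 = 0.

x ≡ 3395 (mod 8415).


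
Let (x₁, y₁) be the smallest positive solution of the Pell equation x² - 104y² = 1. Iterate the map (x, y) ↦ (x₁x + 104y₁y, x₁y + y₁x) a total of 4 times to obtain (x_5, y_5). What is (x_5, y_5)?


Step 1: Find the fundamental solution (x₁, y₁) of x² - 104y² = 1.
  Expand √104 as a continued fraction. a₀ = ⌊√104⌋ = 10; iterate m_{k+1} = d_k·a_k − m_k, d_{k+1} = (104 − m_{k+1}²)/d_k, a_{k+1} = ⌊(a₀ + m_{k+1})/d_{k+1}⌋ (starting m₀ = 0, d₀ = 1), with convergents p_k = a_k·p_{k-1} + p_{k-2}, q_k = a_k·q_{k-1} + q_{k-2} (p₋₁ = 1, q₋₁ = 0):
  k = 0: a₀ = 10; p₀/q₀ = 10/1; p₀² − 104·q₀² = 100 − 104 = -4.
  k = 1: m = 10, d = 4, a = ⌊(10 + 10)/4⌋ = 5; p/q = (5·10 + 1)/(5·1 + 0) = 51/5; p² − 104·q² = 2601 − 2600 = 1.
  The first convergent with p² − 104·q² = 1 gives the fundamental solution (x₁, y₁) = (51, 5).
Step 2: Apply the recurrence (x_{n+1}, y_{n+1}) = (x₁x_n + 104y₁y_n, x₁y_n + y₁x_n) repeatedly.
  From (x_1, y_1) = (51, 5): x_2 = 51·51 + 104·5·5 = 5201; y_2 = 51·5 + 5·51 = 510.
  From (x_2, y_2) = (5201, 510): x_3 = 51·5201 + 104·5·510 = 530451; y_3 = 51·510 + 5·5201 = 52015.
  From (x_3, y_3) = (530451, 52015): x_4 = 51·530451 + 104·5·52015 = 54100801; y_4 = 51·52015 + 5·530451 = 5305020.
  From (x_4, y_4) = (54100801, 5305020): x_5 = 51·54100801 + 104·5·5305020 = 5517751251; y_5 = 51·5305020 + 5·54100801 = 541060025.
Step 3: Verify x_5² - 104·y_5² = 30445578867912065001 - 30445578867912065000 = 1 (should be 1). ✓

(x_1, y_1) = (51, 5); (x_5, y_5) = (5517751251, 541060025).


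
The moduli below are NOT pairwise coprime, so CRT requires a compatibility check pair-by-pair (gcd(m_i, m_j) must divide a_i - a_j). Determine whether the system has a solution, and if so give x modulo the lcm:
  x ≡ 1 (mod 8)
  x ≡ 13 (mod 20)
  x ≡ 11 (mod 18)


Moduli 8, 20, 18 are not pairwise coprime, so CRT works modulo lcm(m_i) when all pairwise compatibility conditions hold.
Pairwise compatibility: gcd(m_i, m_j) must divide a_i - a_j for every pair.
Merge one congruence at a time:
  Start: x ≡ 1 (mod 8).
  Combine with x ≡ 13 (mod 20): gcd(8, 20) = 4; 13 - 1 = 12, which IS divisible by 4, so compatible.
    Write x = 1 + 8·t and substitute into x ≡ 13 (mod 20): 8·t ≡ 13 − 1 = 12 (mod 20).
    Divide the congruence (and modulus) by g = 4: 2·t ≡ 3 (mod 5).
    The inverse of 2 mod 5 is 3 (since 2·3 = 6 = 1·5 + 1), so t ≡ 3·3 = 9 ≡ 4 (mod 5).
    Then x = 1 + 8·4 = 33, valid modulo lcm(8, 20) = 40: x ≡ 33 (mod 40).
  Combine with x ≡ 11 (mod 18): gcd(40, 18) = 2; 11 - 33 = -22, which IS divisible by 2, so compatible.
    Write x = 33 + 40·t and substitute into x ≡ 11 (mod 18): 40·t ≡ 11 − 33 = -22 (mod 18).
    Divide the congruence (and modulus) by g = 2: 20·t ≡ -11 (mod 9).
    Reduce coefficients mod 9: 2·t ≡ 7 (mod 9).
    The inverse of 2 mod 9 is 5 (since 2·5 = 10 = 1·9 + 1), so t ≡ 5·7 = 35 ≡ 8 (mod 9).
    Then x = 33 + 40·8 = 353, valid modulo lcm(40, 18) = 360: x ≡ 353 (mod 360).
Verify: 353 mod 8 = 1, 353 mod 20 = 13, 353 mod 18 = 11.

x ≡ 353 (mod 360).


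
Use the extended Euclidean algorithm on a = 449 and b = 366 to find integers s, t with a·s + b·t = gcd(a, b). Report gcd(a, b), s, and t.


Euclidean algorithm on (449, 366) — divide until remainder is 0:
  449 = 1 · 366 + 83
  366 = 4 · 83 + 34
  83 = 2 · 34 + 15
  34 = 2 · 15 + 4
  15 = 3 · 4 + 3
  4 = 1 · 3 + 1
  3 = 3 · 1 + 0
gcd(449, 366) = 1.
Track Bezout coefficients alongside the remainders: start with r₀ = 449 = a·1 + b·0 (s = 1, t = 0) and r₁ = 366 = a·0 + b·1 (s = 0, t = 1); each new remainder r_{k+1} = r_{k-1} − q_k·r_k inherits s_{k+1} = s_{k-1} − q_k·s_k, t_{k+1} = t_{k-1} − q_k·t_k, so r_k = a·s_k + b·t_k at every step:
  q = 1: r = 83, s = 1 − 1·0 = 1, t = 0 − 1·1 = -1  (check: 449·1 + 366·(-1) = 83)
  q = 4: r = 34, s = 0 − 4·1 = -4, t = 1 − 4·(-1) = 5  (check: 449·(-4) + 366·5 = 34)
  q = 2: r = 15, s = 1 − 2·(-4) = 9, t = -1 − 2·5 = -11  (check: 449·9 + 366·(-11) = 15)
  q = 2: r = 4, s = -4 − 2·9 = -22, t = 5 − 2·(-11) = 27  (check: 449·(-22) + 366·27 = 4)
  q = 3: r = 3, s = 9 − 3·(-22) = 75, t = -11 − 3·27 = -92  (check: 449·75 + 366·(-92) = 3)
  q = 1: r = 1, s = -22 − 1·75 = -97, t = 27 − 1·(-92) = 119  (check: 449·(-97) + 366·119 = 1)
The row with r = 1 (the gcd) gives the Bezout coefficients s = -97, t = 119.
Result: 449 · (-97) + 366 · (119) = 1.

gcd(449, 366) = 1; s = -97, t = 119 (check: 449·(-97) + 366·119 = 1).


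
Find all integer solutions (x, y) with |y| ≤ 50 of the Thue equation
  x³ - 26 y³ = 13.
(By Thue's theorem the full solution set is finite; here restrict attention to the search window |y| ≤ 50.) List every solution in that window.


The equation is x³ - 26y³ = 13. For fixed y, x³ = 26·y³ + 13, so a solution requires the RHS to be a perfect cube.
Strategy: iterate y from -50 to 50, compute RHS = 26·y³ + 13, and check whether it is a (positive or negative) perfect cube.
Check small values of y:
  y = 0: RHS = 13 is not a perfect cube.
  y = 1: RHS = 39 is not a perfect cube.
  y = -1: RHS = -13 is not a perfect cube.
  y = 2: RHS = 221 is not a perfect cube.
  y = -2: RHS = -195 is not a perfect cube.
  y = 3: RHS = 715 is not a perfect cube.
  y = -3: RHS = -689 is not a perfect cube.
Continuing the search up to |y| = 50 finds no solutions either.
No (x, y) in the scanned range satisfies the equation.

No integer solutions with |y| ≤ 50.


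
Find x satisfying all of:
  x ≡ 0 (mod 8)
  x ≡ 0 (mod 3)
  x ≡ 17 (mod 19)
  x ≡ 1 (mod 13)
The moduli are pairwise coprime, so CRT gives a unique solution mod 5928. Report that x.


Product of moduli M = 8 · 3 · 19 · 13 = 5928.
Merge one congruence at a time:
  Start: x ≡ 0 (mod 8).
  Combine with x ≡ 0 (mod 3); new modulus lcm = 24.
    Write x = 0 + 8·t and substitute into x ≡ 0 (mod 3): 8·t ≡ 0 − 0 = 0 (mod 3).
    Reduce coefficients mod 3: 2·t ≡ 0 (mod 3).
    The inverse of 2 mod 3 is 2 (since 2·2 = 4 = 1·3 + 1), so t ≡ 2·0 = 0 ≡ 0 (mod 3).
    Then x = 0 + 8·0 = 0, valid modulo lcm(8, 3) = 24: x ≡ 0 (mod 24).
  Combine with x ≡ 17 (mod 19); new modulus lcm = 456.
    Write x = 0 + 24·t and substitute into x ≡ 17 (mod 19): 24·t ≡ 17 − 0 = 17 (mod 19).
    Reduce coefficients mod 19: 5·t ≡ 17 (mod 19).
    The inverse of 5 mod 19 is 4 (since 5·4 = 20 = 1·19 + 1), so t ≡ 4·17 = 68 ≡ 11 (mod 19).
    Then x = 0 + 24·11 = 264, valid modulo lcm(24, 19) = 456: x ≡ 264 (mod 456).
  Combine with x ≡ 1 (mod 13); new modulus lcm = 5928.
    Write x = 264 + 456·t and substitute into x ≡ 1 (mod 13): 456·t ≡ 1 − 264 = -263 (mod 13).
    Reduce coefficients mod 13: 1·t ≡ 10 (mod 13).
    So t ≡ 10 (mod 13).
    Then x = 264 + 456·10 = 4824, valid modulo lcm(456, 13) = 5928: x ≡ 4824 (mod 5928).
Verify against each original: 4824 mod 8 = 0, 4824 mod 3 = 0, 4824 mod 19 = 17, 4824 mod 13 = 1.

x ≡ 4824 (mod 5928).


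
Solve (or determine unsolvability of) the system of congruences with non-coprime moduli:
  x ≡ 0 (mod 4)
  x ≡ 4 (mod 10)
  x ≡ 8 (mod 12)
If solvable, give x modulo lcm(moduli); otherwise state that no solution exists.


Moduli 4, 10, 12 are not pairwise coprime, so CRT works modulo lcm(m_i) when all pairwise compatibility conditions hold.
Pairwise compatibility: gcd(m_i, m_j) must divide a_i - a_j for every pair.
Merge one congruence at a time:
  Start: x ≡ 0 (mod 4).
  Combine with x ≡ 4 (mod 10): gcd(4, 10) = 2; 4 - 0 = 4, which IS divisible by 2, so compatible.
    Write x = 0 + 4·t and substitute into x ≡ 4 (mod 10): 4·t ≡ 4 − 0 = 4 (mod 10).
    Divide the congruence (and modulus) by g = 2: 2·t ≡ 2 (mod 5).
    The inverse of 2 mod 5 is 3 (since 2·3 = 6 = 1·5 + 1), so t ≡ 3·2 = 6 ≡ 1 (mod 5).
    Then x = 0 + 4·1 = 4, valid modulo lcm(4, 10) = 20: x ≡ 4 (mod 20).
  Combine with x ≡ 8 (mod 12): gcd(20, 12) = 4; 8 - 4 = 4, which IS divisible by 4, so compatible.
    Write x = 4 + 20·t and substitute into x ≡ 8 (mod 12): 20·t ≡ 8 − 4 = 4 (mod 12).
    Divide the congruence (and modulus) by g = 4: 5·t ≡ 1 (mod 3).
    Reduce coefficients mod 3: 2·t ≡ 1 (mod 3).
    The inverse of 2 mod 3 is 2 (since 2·2 = 4 = 1·3 + 1), so t ≡ 2·1 = 2 ≡ 2 (mod 3).
    Then x = 4 + 20·2 = 44, valid modulo lcm(20, 12) = 60: x ≡ 44 (mod 60).
Verify: 44 mod 4 = 0, 44 mod 10 = 4, 44 mod 12 = 8.

x ≡ 44 (mod 60).


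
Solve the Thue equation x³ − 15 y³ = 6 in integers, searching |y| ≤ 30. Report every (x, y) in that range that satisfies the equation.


The equation is x³ - 15y³ = 6. For fixed y, x³ = 15·y³ + 6, so a solution requires the RHS to be a perfect cube.
Strategy: iterate y from -30 to 30, compute RHS = 15·y³ + 6, and check whether it is a (positive or negative) perfect cube.
Check small values of y:
  y = 0: RHS = 6 is not a perfect cube.
  y = 1: RHS = 21 is not a perfect cube.
  y = -1: RHS = -9 is not a perfect cube.
  y = 2: RHS = 126 is not a perfect cube.
  y = -2: RHS = -114 is not a perfect cube.
  y = 3: RHS = 411 is not a perfect cube.
  y = -3: RHS = -399 is not a perfect cube.
Continuing the search up to |y| = 30 finds no solutions either.
No (x, y) in the scanned range satisfies the equation.

No integer solutions with |y| ≤ 30.


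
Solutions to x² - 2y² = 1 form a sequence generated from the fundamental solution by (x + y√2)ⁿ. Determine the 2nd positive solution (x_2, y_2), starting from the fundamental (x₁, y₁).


Step 1: Find the fundamental solution (x₁, y₁) of x² - 2y² = 1.
  Expand √2 as a continued fraction. a₀ = ⌊√2⌋ = 1; iterate m_{k+1} = d_k·a_k − m_k, d_{k+1} = (2 − m_{k+1}²)/d_k, a_{k+1} = ⌊(a₀ + m_{k+1})/d_{k+1}⌋ (starting m₀ = 0, d₀ = 1), with convergents p_k = a_k·p_{k-1} + p_{k-2}, q_k = a_k·q_{k-1} + q_{k-2} (p₋₁ = 1, q₋₁ = 0):
  k = 0: a₀ = 1; p₀/q₀ = 1/1; p₀² − 2·q₀² = 1 − 2 = -1.
  k = 1: m = 1, d = 1, a = ⌊(1 + 1)/1⌋ = 2; p/q = (2·1 + 1)/(2·1 + 0) = 3/2; p² − 2·q² = 9 − 8 = 1.
  The first convergent with p² − 2·q² = 1 gives the fundamental solution (x₁, y₁) = (3, 2).
Step 2: Apply the recurrence (x_{n+1}, y_{n+1}) = (x₁x_n + 2y₁y_n, x₁y_n + y₁x_n) repeatedly.
  From (x_1, y_1) = (3, 2): x_2 = 3·3 + 2·2·2 = 17; y_2 = 3·2 + 2·3 = 12.
Step 3: Verify x_2² - 2·y_2² = 289 - 288 = 1 (should be 1). ✓

(x_1, y_1) = (3, 2); (x_2, y_2) = (17, 12).


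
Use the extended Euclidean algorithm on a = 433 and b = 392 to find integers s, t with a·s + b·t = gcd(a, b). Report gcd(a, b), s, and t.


Euclidean algorithm on (433, 392) — divide until remainder is 0:
  433 = 1 · 392 + 41
  392 = 9 · 41 + 23
  41 = 1 · 23 + 18
  23 = 1 · 18 + 5
  18 = 3 · 5 + 3
  5 = 1 · 3 + 2
  3 = 1 · 2 + 1
  2 = 2 · 1 + 0
gcd(433, 392) = 1.
Track Bezout coefficients alongside the remainders: start with r₀ = 433 = a·1 + b·0 (s = 1, t = 0) and r₁ = 392 = a·0 + b·1 (s = 0, t = 1); each new remainder r_{k+1} = r_{k-1} − q_k·r_k inherits s_{k+1} = s_{k-1} − q_k·s_k, t_{k+1} = t_{k-1} − q_k·t_k, so r_k = a·s_k + b·t_k at every step:
  q = 1: r = 41, s = 1 − 1·0 = 1, t = 0 − 1·1 = -1  (check: 433·1 + 392·(-1) = 41)
  q = 9: r = 23, s = 0 − 9·1 = -9, t = 1 − 9·(-1) = 10  (check: 433·(-9) + 392·10 = 23)
  q = 1: r = 18, s = 1 − 1·(-9) = 10, t = -1 − 1·10 = -11  (check: 433·10 + 392·(-11) = 18)
  q = 1: r = 5, s = -9 − 1·10 = -19, t = 10 − 1·(-11) = 21  (check: 433·(-19) + 392·21 = 5)
  q = 3: r = 3, s = 10 − 3·(-19) = 67, t = -11 − 3·21 = -74  (check: 433·67 + 392·(-74) = 3)
  q = 1: r = 2, s = -19 − 1·67 = -86, t = 21 − 1·(-74) = 95  (check: 433·(-86) + 392·95 = 2)
  q = 1: r = 1, s = 67 − 1·(-86) = 153, t = -74 − 1·95 = -169  (check: 433·153 + 392·(-169) = 1)
The row with r = 1 (the gcd) gives the Bezout coefficients s = 153, t = -169.
Result: 433 · (153) + 392 · (-169) = 1.

gcd(433, 392) = 1; s = 153, t = -169 (check: 433·153 + 392·(-169) = 1).


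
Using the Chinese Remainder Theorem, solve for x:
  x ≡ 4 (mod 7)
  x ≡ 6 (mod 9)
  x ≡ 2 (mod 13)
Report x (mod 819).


Moduli 7, 9, 13 are pairwise coprime; by CRT there is a unique solution modulo M = 7 · 9 · 13 = 819.
Solve pairwise, accumulating the modulus:
  Start with x ≡ 4 (mod 7).
  Combine with x ≡ 6 (mod 9): since gcd(7, 9) = 1, we get a unique residue mod 63.
    Write x = 4 + 7·t and substitute into x ≡ 6 (mod 9): 7·t ≡ 6 − 4 = 2 (mod 9).
    The inverse of 7 mod 9 is 4 (since 7·4 = 28 = 3·9 + 1), so t ≡ 4·2 = 8 ≡ 8 (mod 9).
    Then x = 4 + 7·8 = 60, valid modulo lcm(7, 9) = 63: x ≡ 60 (mod 63).
  Combine with x ≡ 2 (mod 13): since gcd(63, 13) = 1, we get a unique residue mod 819.
    Write x = 60 + 63·t and substitute into x ≡ 2 (mod 13): 63·t ≡ 2 − 60 = -58 (mod 13).
    Reduce coefficients mod 13: 11·t ≡ 7 (mod 13).
    The inverse of 11 mod 13 is 6 (since 11·6 = 66 = 5·13 + 1), so t ≡ 6·7 = 42 ≡ 3 (mod 13).
    Then x = 60 + 63·3 = 249, valid modulo lcm(63, 13) = 819: x ≡ 249 (mod 819).
Verify: 249 mod 7 = 4 ✓, 249 mod 9 = 6 ✓, 249 mod 13 = 2 ✓.

x ≡ 249 (mod 819).


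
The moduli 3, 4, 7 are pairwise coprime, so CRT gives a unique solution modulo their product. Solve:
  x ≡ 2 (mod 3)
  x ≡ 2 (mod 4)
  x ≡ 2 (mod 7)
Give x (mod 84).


Moduli 3, 4, 7 are pairwise coprime; by CRT there is a unique solution modulo M = 3 · 4 · 7 = 84.
Solve pairwise, accumulating the modulus:
  Start with x ≡ 2 (mod 3).
  Combine with x ≡ 2 (mod 4): since gcd(3, 4) = 1, we get a unique residue mod 12.
    Write x = 2 + 3·t and substitute into x ≡ 2 (mod 4): 3·t ≡ 2 − 2 = 0 (mod 4).
    The inverse of 3 mod 4 is 3 (since 3·3 = 9 = 2·4 + 1), so t ≡ 3·0 = 0 ≡ 0 (mod 4).
    Then x = 2 + 3·0 = 2, valid modulo lcm(3, 4) = 12: x ≡ 2 (mod 12).
  Combine with x ≡ 2 (mod 7): since gcd(12, 7) = 1, we get a unique residue mod 84.
    Write x = 2 + 12·t and substitute into x ≡ 2 (mod 7): 12·t ≡ 2 − 2 = 0 (mod 7).
    Reduce coefficients mod 7: 5·t ≡ 0 (mod 7).
    The inverse of 5 mod 7 is 3 (since 5·3 = 15 = 2·7 + 1), so t ≡ 3·0 = 0 ≡ 0 (mod 7).
    Then x = 2 + 12·0 = 2, valid modulo lcm(12, 7) = 84: x ≡ 2 (mod 84).
Verify: 2 mod 3 = 2 ✓, 2 mod 4 = 2 ✓, 2 mod 7 = 2 ✓.

x ≡ 2 (mod 84).


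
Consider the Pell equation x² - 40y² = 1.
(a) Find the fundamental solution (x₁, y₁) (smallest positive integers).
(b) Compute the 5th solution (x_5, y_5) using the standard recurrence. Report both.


Step 1: Find the fundamental solution (x₁, y₁) of x² - 40y² = 1.
  Expand √40 as a continued fraction. a₀ = ⌊√40⌋ = 6; iterate m_{k+1} = d_k·a_k − m_k, d_{k+1} = (40 − m_{k+1}²)/d_k, a_{k+1} = ⌊(a₀ + m_{k+1})/d_{k+1}⌋ (starting m₀ = 0, d₀ = 1), with convergents p_k = a_k·p_{k-1} + p_{k-2}, q_k = a_k·q_{k-1} + q_{k-2} (p₋₁ = 1, q₋₁ = 0):
  k = 0: a₀ = 6; p₀/q₀ = 6/1; p₀² − 40·q₀² = 36 − 40 = -4.
  k = 1: m = 6, d = 4, a = ⌊(6 + 6)/4⌋ = 3; p/q = (3·6 + 1)/(3·1 + 0) = 19/3; p² − 40·q² = 361 − 360 = 1.
  The first convergent with p² − 40·q² = 1 gives the fundamental solution (x₁, y₁) = (19, 3).
Step 2: Apply the recurrence (x_{n+1}, y_{n+1}) = (x₁x_n + 40y₁y_n, x₁y_n + y₁x_n) repeatedly.
  From (x_1, y_1) = (19, 3): x_2 = 19·19 + 40·3·3 = 721; y_2 = 19·3 + 3·19 = 114.
  From (x_2, y_2) = (721, 114): x_3 = 19·721 + 40·3·114 = 27379; y_3 = 19·114 + 3·721 = 4329.
  From (x_3, y_3) = (27379, 4329): x_4 = 19·27379 + 40·3·4329 = 1039681; y_4 = 19·4329 + 3·27379 = 164388.
  From (x_4, y_4) = (1039681, 164388): x_5 = 19·1039681 + 40·3·164388 = 39480499; y_5 = 19·164388 + 3·1039681 = 6242415.
Step 3: Verify x_5² - 40·y_5² = 1558709801289001 - 1558709801289000 = 1 (should be 1). ✓

(x_1, y_1) = (19, 3); (x_5, y_5) = (39480499, 6242415).


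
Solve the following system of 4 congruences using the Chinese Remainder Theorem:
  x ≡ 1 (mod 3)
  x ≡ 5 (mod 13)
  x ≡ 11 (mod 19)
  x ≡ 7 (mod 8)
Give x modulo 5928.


Product of moduli M = 3 · 13 · 19 · 8 = 5928.
Merge one congruence at a time:
  Start: x ≡ 1 (mod 3).
  Combine with x ≡ 5 (mod 13); new modulus lcm = 39.
    Write x = 1 + 3·t and substitute into x ≡ 5 (mod 13): 3·t ≡ 5 − 1 = 4 (mod 13).
    The inverse of 3 mod 13 is 9 (since 3·9 = 27 = 2·13 + 1), so t ≡ 9·4 = 36 ≡ 10 (mod 13).
    Then x = 1 + 3·10 = 31, valid modulo lcm(3, 13) = 39: x ≡ 31 (mod 39).
  Combine with x ≡ 11 (mod 19); new modulus lcm = 741.
    Write x = 31 + 39·t and substitute into x ≡ 11 (mod 19): 39·t ≡ 11 − 31 = -20 (mod 19).
    Reduce coefficients mod 19: 1·t ≡ 18 (mod 19).
    So t ≡ 18 (mod 19).
    Then x = 31 + 39·18 = 733, valid modulo lcm(39, 19) = 741: x ≡ 733 (mod 741).
  Combine with x ≡ 7 (mod 8); new modulus lcm = 5928.
    Write x = 733 + 741·t and substitute into x ≡ 7 (mod 8): 741·t ≡ 7 − 733 = -726 (mod 8).
    Reduce coefficients mod 8: 5·t ≡ 2 (mod 8).
    The inverse of 5 mod 8 is 5 (since 5·5 = 25 = 3·8 + 1), so t ≡ 5·2 = 10 ≡ 2 (mod 8).
    Then x = 733 + 741·2 = 2215, valid modulo lcm(741, 8) = 5928: x ≡ 2215 (mod 5928).
Verify against each original: 2215 mod 3 = 1, 2215 mod 13 = 5, 2215 mod 19 = 11, 2215 mod 8 = 7.

x ≡ 2215 (mod 5928).


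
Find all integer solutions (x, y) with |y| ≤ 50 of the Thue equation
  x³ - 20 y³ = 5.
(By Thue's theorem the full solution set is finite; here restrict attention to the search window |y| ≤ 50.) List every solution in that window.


The equation is x³ - 20y³ = 5. For fixed y, x³ = 20·y³ + 5, so a solution requires the RHS to be a perfect cube.
Strategy: iterate y from -50 to 50, compute RHS = 20·y³ + 5, and check whether it is a (positive or negative) perfect cube.
Check small values of y:
  y = 0: RHS = 5 is not a perfect cube.
  y = 1: RHS = 25 is not a perfect cube.
  y = -1: RHS = -15 is not a perfect cube.
  y = 2: RHS = 165 is not a perfect cube.
  y = -2: RHS = -155 is not a perfect cube.
  y = 3: RHS = 545 is not a perfect cube.
  y = -3: RHS = -535 is not a perfect cube.
Continuing the search up to |y| = 50 finds no solutions either.
No (x, y) in the scanned range satisfies the equation.

No integer solutions with |y| ≤ 50.


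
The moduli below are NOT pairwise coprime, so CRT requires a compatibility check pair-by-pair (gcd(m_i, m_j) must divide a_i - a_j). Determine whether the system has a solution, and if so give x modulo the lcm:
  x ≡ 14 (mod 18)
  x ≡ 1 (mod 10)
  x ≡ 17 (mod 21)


Moduli 18, 10, 21 are not pairwise coprime, so CRT works modulo lcm(m_i) when all pairwise compatibility conditions hold.
Pairwise compatibility: gcd(m_i, m_j) must divide a_i - a_j for every pair.
Merge one congruence at a time:
  Start: x ≡ 14 (mod 18).
  Combine with x ≡ 1 (mod 10): gcd(18, 10) = 2, and 1 - 14 = -13 is NOT divisible by 2.
    ⇒ system is inconsistent (no integer solution).

No solution (the system is inconsistent).


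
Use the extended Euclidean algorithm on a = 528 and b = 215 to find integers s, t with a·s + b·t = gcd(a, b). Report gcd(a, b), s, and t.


Euclidean algorithm on (528, 215) — divide until remainder is 0:
  528 = 2 · 215 + 98
  215 = 2 · 98 + 19
  98 = 5 · 19 + 3
  19 = 6 · 3 + 1
  3 = 3 · 1 + 0
gcd(528, 215) = 1.
Track Bezout coefficients alongside the remainders: start with r₀ = 528 = a·1 + b·0 (s = 1, t = 0) and r₁ = 215 = a·0 + b·1 (s = 0, t = 1); each new remainder r_{k+1} = r_{k-1} − q_k·r_k inherits s_{k+1} = s_{k-1} − q_k·s_k, t_{k+1} = t_{k-1} − q_k·t_k, so r_k = a·s_k + b·t_k at every step:
  q = 2: r = 98, s = 1 − 2·0 = 1, t = 0 − 2·1 = -2  (check: 528·1 + 215·(-2) = 98)
  q = 2: r = 19, s = 0 − 2·1 = -2, t = 1 − 2·(-2) = 5  (check: 528·(-2) + 215·5 = 19)
  q = 5: r = 3, s = 1 − 5·(-2) = 11, t = -2 − 5·5 = -27  (check: 528·11 + 215·(-27) = 3)
  q = 6: r = 1, s = -2 − 6·11 = -68, t = 5 − 6·(-27) = 167  (check: 528·(-68) + 215·167 = 1)
The row with r = 1 (the gcd) gives the Bezout coefficients s = -68, t = 167.
Result: 528 · (-68) + 215 · (167) = 1.

gcd(528, 215) = 1; s = -68, t = 167 (check: 528·(-68) + 215·167 = 1).


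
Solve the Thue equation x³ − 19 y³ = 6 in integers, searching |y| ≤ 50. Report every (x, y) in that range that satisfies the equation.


The equation is x³ - 19y³ = 6. For fixed y, x³ = 19·y³ + 6, so a solution requires the RHS to be a perfect cube.
Strategy: iterate y from -50 to 50, compute RHS = 19·y³ + 6, and check whether it is a (positive or negative) perfect cube.
Check small values of y:
  y = 0: RHS = 6 is not a perfect cube.
  y = 1: RHS = 25 is not a perfect cube.
  y = -1: RHS = -13 is not a perfect cube.
  y = 2: RHS = 158 is not a perfect cube.
  y = -2: RHS = -146 is not a perfect cube.
  y = 3: RHS = 519 is not a perfect cube.
  y = -3: RHS = -507 is not a perfect cube.
Continuing the search up to |y| = 50 finds no solutions either.
No (x, y) in the scanned range satisfies the equation.

No integer solutions with |y| ≤ 50.


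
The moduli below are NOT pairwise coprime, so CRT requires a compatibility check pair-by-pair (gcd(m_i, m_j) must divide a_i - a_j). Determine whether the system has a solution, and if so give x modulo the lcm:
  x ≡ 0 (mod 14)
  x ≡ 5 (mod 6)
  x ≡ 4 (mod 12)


Moduli 14, 6, 12 are not pairwise coprime, so CRT works modulo lcm(m_i) when all pairwise compatibility conditions hold.
Pairwise compatibility: gcd(m_i, m_j) must divide a_i - a_j for every pair.
Merge one congruence at a time:
  Start: x ≡ 0 (mod 14).
  Combine with x ≡ 5 (mod 6): gcd(14, 6) = 2, and 5 - 0 = 5 is NOT divisible by 2.
    ⇒ system is inconsistent (no integer solution).

No solution (the system is inconsistent).


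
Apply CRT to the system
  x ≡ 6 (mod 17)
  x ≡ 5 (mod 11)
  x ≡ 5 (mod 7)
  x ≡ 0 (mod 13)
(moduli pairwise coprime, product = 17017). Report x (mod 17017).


Product of moduli M = 17 · 11 · 7 · 13 = 17017.
Merge one congruence at a time:
  Start: x ≡ 6 (mod 17).
  Combine with x ≡ 5 (mod 11); new modulus lcm = 187.
    Write x = 6 + 17·t and substitute into x ≡ 5 (mod 11): 17·t ≡ 5 − 6 = -1 (mod 11).
    Reduce coefficients mod 11: 6·t ≡ 10 (mod 11).
    The inverse of 6 mod 11 is 2 (since 6·2 = 12 = 1·11 + 1), so t ≡ 2·10 = 20 ≡ 9 (mod 11).
    Then x = 6 + 17·9 = 159, valid modulo lcm(17, 11) = 187: x ≡ 159 (mod 187).
  Combine with x ≡ 5 (mod 7); new modulus lcm = 1309.
    Write x = 159 + 187·t and substitute into x ≡ 5 (mod 7): 187·t ≡ 5 − 159 = -154 (mod 7).
    Reduce coefficients mod 7: 5·t ≡ 0 (mod 7).
    The inverse of 5 mod 7 is 3 (since 5·3 = 15 = 2·7 + 1), so t ≡ 3·0 = 0 ≡ 0 (mod 7).
    Then x = 159 + 187·0 = 159, valid modulo lcm(187, 7) = 1309: x ≡ 159 (mod 1309).
  Combine with x ≡ 0 (mod 13); new modulus lcm = 17017.
    Write x = 159 + 1309·t and substitute into x ≡ 0 (mod 13): 1309·t ≡ 0 − 159 = -159 (mod 13).
    Reduce coefficients mod 13: 9·t ≡ 10 (mod 13).
    The inverse of 9 mod 13 is 3 (since 9·3 = 27 = 2·13 + 1), so t ≡ 3·10 = 30 ≡ 4 (mod 13).
    Then x = 159 + 1309·4 = 5395, valid modulo lcm(1309, 13) = 17017: x ≡ 5395 (mod 17017).
Verify against each original: 5395 mod 17 = 6, 5395 mod 11 = 5, 5395 mod 7 = 5, 5395 mod 13 = 0.

x ≡ 5395 (mod 17017).


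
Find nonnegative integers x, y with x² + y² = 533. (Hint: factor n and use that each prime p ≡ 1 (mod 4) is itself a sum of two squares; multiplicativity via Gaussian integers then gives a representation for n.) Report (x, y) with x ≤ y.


Step 1: Factor n = 533 = 13 · 41.
Step 2: Check the mod-4 condition on each prime factor: 13 ≡ 1 (mod 4), exponent 1; 41 ≡ 1 (mod 4), exponent 1.
All primes ≡ 3 (mod 4) appear to even exponent (or don't appear), so by the two-squares theorem n IS expressible as a sum of two squares.
Step 3: Build a representation. Here n = 13 · 41 is a product of primes ≡ 1 (mod 4). Each prime p ≡ 1 (mod 4) is itself a sum of two squares; find a² by testing p − a² for a perfect square:
  13: 13 − 1² = 12, 13 − 2² = 9 = 3² ⇒ 13 = 2² + 3².
  41: 41 − 1² = 40, 41 − 2² = 37, 41 − 3² = 32, 41 − 4² = 25 = 5² ⇒ 41 = 4² + 5².
  Combine using the Brahmagupta–Fibonacci identity (a² + b²)(c² + d²) = (ac − bd)² + (ad + bc)² = (ac + bd)² + (ad − bc)²:
  13 · 41 = 533: from (2² + 3²)(4² + 5²), take (2·4 − 3·5, 2·5 + 3·4) = (8 − 15, 10 + 12) = (-7, 22); dropping signs (only squares matter) gives (7, 22); check 7² + 22² = 49 + 484 = 533 ✓.
Step 4: Order so x ≤ y and verify: 7² + 22² = 49 + 484 = 533 = n. ✓

n = 533 = 7² + 22² (one valid representation with x ≤ y).


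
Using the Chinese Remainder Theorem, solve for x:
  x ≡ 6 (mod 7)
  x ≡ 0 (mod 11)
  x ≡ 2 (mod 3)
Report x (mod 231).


Moduli 7, 11, 3 are pairwise coprime; by CRT there is a unique solution modulo M = 7 · 11 · 3 = 231.
Solve pairwise, accumulating the modulus:
  Start with x ≡ 6 (mod 7).
  Combine with x ≡ 0 (mod 11): since gcd(7, 11) = 1, we get a unique residue mod 77.
    Write x = 6 + 7·t and substitute into x ≡ 0 (mod 11): 7·t ≡ 0 − 6 = -6 (mod 11).
    Reduce coefficients mod 11: 7·t ≡ 5 (mod 11).
    The inverse of 7 mod 11 is 8 (since 7·8 = 56 = 5·11 + 1), so t ≡ 8·5 = 40 ≡ 7 (mod 11).
    Then x = 6 + 7·7 = 55, valid modulo lcm(7, 11) = 77: x ≡ 55 (mod 77).
  Combine with x ≡ 2 (mod 3): since gcd(77, 3) = 1, we get a unique residue mod 231.
    Write x = 55 + 77·t and substitute into x ≡ 2 (mod 3): 77·t ≡ 2 − 55 = -53 (mod 3).
    Reduce coefficients mod 3: 2·t ≡ 1 (mod 3).
    The inverse of 2 mod 3 is 2 (since 2·2 = 4 = 1·3 + 1), so t ≡ 2·1 = 2 ≡ 2 (mod 3).
    Then x = 55 + 77·2 = 209, valid modulo lcm(77, 3) = 231: x ≡ 209 (mod 231).
Verify: 209 mod 7 = 6 ✓, 209 mod 11 = 0 ✓, 209 mod 3 = 2 ✓.

x ≡ 209 (mod 231).


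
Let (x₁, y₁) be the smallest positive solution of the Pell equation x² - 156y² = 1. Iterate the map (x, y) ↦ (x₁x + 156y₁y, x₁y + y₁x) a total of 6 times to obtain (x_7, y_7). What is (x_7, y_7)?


Step 1: Find the fundamental solution (x₁, y₁) of x² - 156y² = 1.
  Expand √156 as a continued fraction. a₀ = ⌊√156⌋ = 12; iterate m_{k+1} = d_k·a_k − m_k, d_{k+1} = (156 − m_{k+1}²)/d_k, a_{k+1} = ⌊(a₀ + m_{k+1})/d_{k+1}⌋ (starting m₀ = 0, d₀ = 1), with convergents p_k = a_k·p_{k-1} + p_{k-2}, q_k = a_k·q_{k-1} + q_{k-2} (p₋₁ = 1, q₋₁ = 0):
  k = 0: a₀ = 12; p₀/q₀ = 12/1; p₀² − 156·q₀² = 144 − 156 = -12.
  k = 1: m = 12, d = 12, a = ⌊(12 + 12)/12⌋ = 2; p/q = (2·12 + 1)/(2·1 + 0) = 25/2; p² − 156·q² = 625 − 624 = 1.
  The first convergent with p² − 156·q² = 1 gives the fundamental solution (x₁, y₁) = (25, 2).
Step 2: Apply the recurrence (x_{n+1}, y_{n+1}) = (x₁x_n + 156y₁y_n, x₁y_n + y₁x_n) repeatedly.
  From (x_1, y_1) = (25, 2): x_2 = 25·25 + 156·2·2 = 1249; y_2 = 25·2 + 2·25 = 100.
  From (x_2, y_2) = (1249, 100): x_3 = 25·1249 + 156·2·100 = 62425; y_3 = 25·100 + 2·1249 = 4998.
  From (x_3, y_3) = (62425, 4998): x_4 = 25·62425 + 156·2·4998 = 3120001; y_4 = 25·4998 + 2·62425 = 249800.
  From (x_4, y_4) = (3120001, 249800): x_5 = 25·3120001 + 156·2·249800 = 155937625; y_5 = 25·249800 + 2·3120001 = 12485002.
  From (x_5, y_5) = (155937625, 12485002): x_6 = 25·155937625 + 156·2·12485002 = 7793761249; y_6 = 25·12485002 + 2·155937625 = 624000300.
  From (x_6, y_6) = (7793761249, 624000300): x_7 = 25·7793761249 + 156·2·624000300 = 389532124825; y_7 = 25·624000300 + 2·7793761249 = 31187529998.
Step 3: Verify x_7² - 156·y_7² = 151735276270679381280625 - 151735276270679381280624 = 1 (should be 1). ✓

(x_1, y_1) = (25, 2); (x_7, y_7) = (389532124825, 31187529998).


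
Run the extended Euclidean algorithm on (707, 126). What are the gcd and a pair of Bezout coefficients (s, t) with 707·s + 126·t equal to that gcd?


Euclidean algorithm on (707, 126) — divide until remainder is 0:
  707 = 5 · 126 + 77
  126 = 1 · 77 + 49
  77 = 1 · 49 + 28
  49 = 1 · 28 + 21
  28 = 1 · 21 + 7
  21 = 3 · 7 + 0
gcd(707, 126) = 7.
Track Bezout coefficients alongside the remainders: start with r₀ = 707 = a·1 + b·0 (s = 1, t = 0) and r₁ = 126 = a·0 + b·1 (s = 0, t = 1); each new remainder r_{k+1} = r_{k-1} − q_k·r_k inherits s_{k+1} = s_{k-1} − q_k·s_k, t_{k+1} = t_{k-1} − q_k·t_k, so r_k = a·s_k + b·t_k at every step:
  q = 5: r = 77, s = 1 − 5·0 = 1, t = 0 − 5·1 = -5  (check: 707·1 + 126·(-5) = 77)
  q = 1: r = 49, s = 0 − 1·1 = -1, t = 1 − 1·(-5) = 6  (check: 707·(-1) + 126·6 = 49)
  q = 1: r = 28, s = 1 − 1·(-1) = 2, t = -5 − 1·6 = -11  (check: 707·2 + 126·(-11) = 28)
  q = 1: r = 21, s = -1 − 1·2 = -3, t = 6 − 1·(-11) = 17  (check: 707·(-3) + 126·17 = 21)
  q = 1: r = 7, s = 2 − 1·(-3) = 5, t = -11 − 1·17 = -28  (check: 707·5 + 126·(-28) = 7)
The row with r = 7 (the gcd) gives the Bezout coefficients s = 5, t = -28.
Result: 707 · (5) + 126 · (-28) = 7.

gcd(707, 126) = 7; s = 5, t = -28 (check: 707·5 + 126·(-28) = 7).


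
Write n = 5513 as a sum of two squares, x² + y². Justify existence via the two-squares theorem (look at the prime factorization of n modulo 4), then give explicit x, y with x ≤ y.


Step 1: Factor n = 5513 = 37 · 149.
Step 2: Check the mod-4 condition on each prime factor: 37 ≡ 1 (mod 4), exponent 1; 149 ≡ 1 (mod 4), exponent 1.
All primes ≡ 3 (mod 4) appear to even exponent (or don't appear), so by the two-squares theorem n IS expressible as a sum of two squares.
Step 3: Build a representation. Here n = 37 · 149 is a product of primes ≡ 1 (mod 4). Each prime p ≡ 1 (mod 4) is itself a sum of two squares; find a² by testing p − a² for a perfect square:
  37: 37 − 1² = 36 = 6² ⇒ 37 = 1² + 6².
  149: 149 − 1² = 148, 149 − 2² = 145, 149 − 3² = 140, 149 − 4² = 133, 149 − 5² = 124, 149 − 6² = 113, 149 − 7² = 100 = 10² ⇒ 149 = 7² + 10².
  Combine using the Brahmagupta–Fibonacci identity (a² + b²)(c² + d²) = (ac − bd)² + (ad + bc)² = (ac + bd)² + (ad − bc)²:
  37 · 149 = 5513: from (1² + 6²)(7² + 10²), take (1·7 − 6·10, 1·10 + 6·7) = (7 − 60, 10 + 42) = (-53, 52); dropping signs (only squares matter) gives (53, 52); check 53² + 52² = 2809 + 2704 = 5513 ✓.
Step 4: Order so x ≤ y and verify: 52² + 53² = 2704 + 2809 = 5513 = n. ✓

n = 5513 = 52² + 53² (one valid representation with x ≤ y).


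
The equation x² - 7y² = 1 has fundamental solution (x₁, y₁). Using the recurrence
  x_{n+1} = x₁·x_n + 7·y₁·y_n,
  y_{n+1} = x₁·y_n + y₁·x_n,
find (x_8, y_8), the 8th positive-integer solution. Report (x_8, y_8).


Step 1: Find the fundamental solution (x₁, y₁) of x² - 7y² = 1.
  Expand √7 as a continued fraction. a₀ = ⌊√7⌋ = 2; iterate m_{k+1} = d_k·a_k − m_k, d_{k+1} = (7 − m_{k+1}²)/d_k, a_{k+1} = ⌊(a₀ + m_{k+1})/d_{k+1}⌋ (starting m₀ = 0, d₀ = 1), with convergents p_k = a_k·p_{k-1} + p_{k-2}, q_k = a_k·q_{k-1} + q_{k-2} (p₋₁ = 1, q₋₁ = 0):
  k = 0: a₀ = 2; p₀/q₀ = 2/1; p₀² − 7·q₀² = 4 − 7 = -3.
  k = 1: m = 2, d = 3, a = ⌊(2 + 2)/3⌋ = 1; p/q = (1·2 + 1)/(1·1 + 0) = 3/1; p² − 7·q² = 9 − 7 = 2.
  k = 2: m = 1, d = 2, a = ⌊(2 + 1)/2⌋ = 1; p/q = (1·3 + 2)/(1·1 + 1) = 5/2; p² − 7·q² = 25 − 28 = -3.
  k = 3: m = 1, d = 3, a = ⌊(2 + 1)/3⌋ = 1; p/q = (1·5 + 3)/(1·2 + 1) = 8/3; p² − 7·q² = 64 − 63 = 1.
  The first convergent with p² − 7·q² = 1 gives the fundamental solution (x₁, y₁) = (8, 3).
Step 2: Apply the recurrence (x_{n+1}, y_{n+1}) = (x₁x_n + 7y₁y_n, x₁y_n + y₁x_n) repeatedly.
  From (x_1, y_1) = (8, 3): x_2 = 8·8 + 7·3·3 = 127; y_2 = 8·3 + 3·8 = 48.
  From (x_2, y_2) = (127, 48): x_3 = 8·127 + 7·3·48 = 2024; y_3 = 8·48 + 3·127 = 765.
  From (x_3, y_3) = (2024, 765): x_4 = 8·2024 + 7·3·765 = 32257; y_4 = 8·765 + 3·2024 = 12192.
  From (x_4, y_4) = (32257, 12192): x_5 = 8·32257 + 7·3·12192 = 514088; y_5 = 8·12192 + 3·32257 = 194307.
  From (x_5, y_5) = (514088, 194307): x_6 = 8·514088 + 7·3·194307 = 8193151; y_6 = 8·194307 + 3·514088 = 3096720.
  From (x_6, y_6) = (8193151, 3096720): x_7 = 8·8193151 + 7·3·3096720 = 130576328; y_7 = 8·3096720 + 3·8193151 = 49353213.
  From (x_7, y_7) = (130576328, 49353213): x_8 = 8·130576328 + 7·3·49353213 = 2081028097; y_8 = 8·49353213 + 3·130576328 = 786554688.
Step 3: Verify x_8² - 7·y_8² = 4330677940503441409 - 4330677940503441408 = 1 (should be 1). ✓

(x_1, y_1) = (8, 3); (x_8, y_8) = (2081028097, 786554688).


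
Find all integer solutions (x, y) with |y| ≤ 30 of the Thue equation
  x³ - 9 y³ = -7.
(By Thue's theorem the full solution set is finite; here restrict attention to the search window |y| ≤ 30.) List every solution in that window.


The equation is x³ - 9y³ = -7. For fixed y, x³ = 9·y³ − 7, so a solution requires the RHS to be a perfect cube.
Strategy: iterate y from -30 to 30, compute RHS = 9·y³ − 7, and check whether it is a (positive or negative) perfect cube.
Check small values of y:
  y = 0: RHS = -7 is not a perfect cube.
  y = 1: RHS = 2 is not a perfect cube.
  y = -1: RHS = -16 is not a perfect cube.
  y = 2: RHS = 65 is not a perfect cube.
  y = -2: RHS = -79 is not a perfect cube.
  y = 3: RHS = 236 is not a perfect cube.
  y = -3: RHS = -250 is not a perfect cube.
Continuing the search up to |y| = 30 finds no solutions either.
No (x, y) in the scanned range satisfies the equation.

No integer solutions with |y| ≤ 30.


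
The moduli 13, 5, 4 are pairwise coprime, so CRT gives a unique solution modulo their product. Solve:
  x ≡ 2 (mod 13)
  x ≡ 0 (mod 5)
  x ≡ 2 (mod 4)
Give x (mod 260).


Moduli 13, 5, 4 are pairwise coprime; by CRT there is a unique solution modulo M = 13 · 5 · 4 = 260.
Solve pairwise, accumulating the modulus:
  Start with x ≡ 2 (mod 13).
  Combine with x ≡ 0 (mod 5): since gcd(13, 5) = 1, we get a unique residue mod 65.
    Write x = 2 + 13·t and substitute into x ≡ 0 (mod 5): 13·t ≡ 0 − 2 = -2 (mod 5).
    Reduce coefficients mod 5: 3·t ≡ 3 (mod 5).
    The inverse of 3 mod 5 is 2 (since 3·2 = 6 = 1·5 + 1), so t ≡ 2·3 = 6 ≡ 1 (mod 5).
    Then x = 2 + 13·1 = 15, valid modulo lcm(13, 5) = 65: x ≡ 15 (mod 65).
  Combine with x ≡ 2 (mod 4): since gcd(65, 4) = 1, we get a unique residue mod 260.
    Write x = 15 + 65·t and substitute into x ≡ 2 (mod 4): 65·t ≡ 2 − 15 = -13 (mod 4).
    Reduce coefficients mod 4: 1·t ≡ 3 (mod 4).
    So t ≡ 3 (mod 4).
    Then x = 15 + 65·3 = 210, valid modulo lcm(65, 4) = 260: x ≡ 210 (mod 260).
Verify: 210 mod 13 = 2 ✓, 210 mod 5 = 0 ✓, 210 mod 4 = 2 ✓.

x ≡ 210 (mod 260).


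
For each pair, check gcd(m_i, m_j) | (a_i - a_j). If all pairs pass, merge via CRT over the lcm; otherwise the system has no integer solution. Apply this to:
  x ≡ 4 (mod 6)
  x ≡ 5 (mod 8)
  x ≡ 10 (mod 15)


Moduli 6, 8, 15 are not pairwise coprime, so CRT works modulo lcm(m_i) when all pairwise compatibility conditions hold.
Pairwise compatibility: gcd(m_i, m_j) must divide a_i - a_j for every pair.
Merge one congruence at a time:
  Start: x ≡ 4 (mod 6).
  Combine with x ≡ 5 (mod 8): gcd(6, 8) = 2, and 5 - 4 = 1 is NOT divisible by 2.
    ⇒ system is inconsistent (no integer solution).

No solution (the system is inconsistent).


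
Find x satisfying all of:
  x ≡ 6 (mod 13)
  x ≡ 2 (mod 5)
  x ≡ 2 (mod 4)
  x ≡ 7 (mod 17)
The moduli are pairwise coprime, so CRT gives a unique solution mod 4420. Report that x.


Product of moduli M = 13 · 5 · 4 · 17 = 4420.
Merge one congruence at a time:
  Start: x ≡ 6 (mod 13).
  Combine with x ≡ 2 (mod 5); new modulus lcm = 65.
    Write x = 6 + 13·t and substitute into x ≡ 2 (mod 5): 13·t ≡ 2 − 6 = -4 (mod 5).
    Reduce coefficients mod 5: 3·t ≡ 1 (mod 5).
    The inverse of 3 mod 5 is 2 (since 3·2 = 6 = 1·5 + 1), so t ≡ 2·1 = 2 ≡ 2 (mod 5).
    Then x = 6 + 13·2 = 32, valid modulo lcm(13, 5) = 65: x ≡ 32 (mod 65).
  Combine with x ≡ 2 (mod 4); new modulus lcm = 260.
    Write x = 32 + 65·t and substitute into x ≡ 2 (mod 4): 65·t ≡ 2 − 32 = -30 (mod 4).
    Reduce coefficients mod 4: 1·t ≡ 2 (mod 4).
    So t ≡ 2 (mod 4).
    Then x = 32 + 65·2 = 162, valid modulo lcm(65, 4) = 260: x ≡ 162 (mod 260).
  Combine with x ≡ 7 (mod 17); new modulus lcm = 4420.
    Write x = 162 + 260·t and substitute into x ≡ 7 (mod 17): 260·t ≡ 7 − 162 = -155 (mod 17).
    Reduce coefficients mod 17: 5·t ≡ 15 (mod 17).
    The inverse of 5 mod 17 is 7 (since 5·7 = 35 = 2·17 + 1), so t ≡ 7·15 = 105 ≡ 3 (mod 17).
    Then x = 162 + 260·3 = 942, valid modulo lcm(260, 17) = 4420: x ≡ 942 (mod 4420).
Verify against each original: 942 mod 13 = 6, 942 mod 5 = 2, 942 mod 4 = 2, 942 mod 17 = 7.

x ≡ 942 (mod 4420).


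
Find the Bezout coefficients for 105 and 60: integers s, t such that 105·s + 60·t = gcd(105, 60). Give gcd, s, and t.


Euclidean algorithm on (105, 60) — divide until remainder is 0:
  105 = 1 · 60 + 45
  60 = 1 · 45 + 15
  45 = 3 · 15 + 0
gcd(105, 60) = 15.
Track Bezout coefficients alongside the remainders: start with r₀ = 105 = a·1 + b·0 (s = 1, t = 0) and r₁ = 60 = a·0 + b·1 (s = 0, t = 1); each new remainder r_{k+1} = r_{k-1} − q_k·r_k inherits s_{k+1} = s_{k-1} − q_k·s_k, t_{k+1} = t_{k-1} − q_k·t_k, so r_k = a·s_k + b·t_k at every step:
  q = 1: r = 45, s = 1 − 1·0 = 1, t = 0 − 1·1 = -1  (check: 105·1 + 60·(-1) = 45)
  q = 1: r = 15, s = 0 − 1·1 = -1, t = 1 − 1·(-1) = 2  (check: 105·(-1) + 60·2 = 15)
The row with r = 15 (the gcd) gives the Bezout coefficients s = -1, t = 2.
Result: 105 · (-1) + 60 · (2) = 15.

gcd(105, 60) = 15; s = -1, t = 2 (check: 105·(-1) + 60·2 = 15).
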